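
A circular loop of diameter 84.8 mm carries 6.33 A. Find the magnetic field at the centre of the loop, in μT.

B ≈ 93.8 μT

At the centre of a circular loop the Biot–Savart law gives B = μ₀I/(2R) (so R = 0.0424 m).
B = (4π×10⁻⁷ × 6.33) / (2 × 0.0424) = 9.38×10⁻⁵ T.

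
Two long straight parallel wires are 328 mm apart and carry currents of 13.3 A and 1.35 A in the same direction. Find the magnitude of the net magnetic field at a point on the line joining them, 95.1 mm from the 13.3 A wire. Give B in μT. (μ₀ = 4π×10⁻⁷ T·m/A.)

Each long wire gives B = μ₀I/(2πd). Distances are d₁ = 0.0951 m and d₂ = 0.2329 m.
B₁ = 2.80×10⁻⁵ T, B₂ = 1.16×10⁻⁶ T.
Between parallel currents the two contributions point in opposite directions, so they subtract. B = |B₁ − B₂| = |2.80×10⁻⁵ − 1.16×10⁻⁶| = 2.68×10⁻⁵ T.

B ≈ 26.8 μT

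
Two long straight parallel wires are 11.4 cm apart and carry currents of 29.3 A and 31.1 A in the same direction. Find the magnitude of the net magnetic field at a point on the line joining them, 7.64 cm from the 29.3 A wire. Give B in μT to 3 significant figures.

B ≈ 88.7 μT

Each long wire gives B = μ₀I/(2πd). Distances are d₁ = 0.0764 m and d₂ = 0.0376 m.
B₁ = 7.67×10⁻⁵ T, B₂ = 1.65×10⁻⁴ T.
Between parallel currents the two contributions point in opposite directions, so they subtract. B = |B₁ − B₂| = |7.67×10⁻⁵ − 1.65×10⁻⁴| = 8.87×10⁻⁵ T.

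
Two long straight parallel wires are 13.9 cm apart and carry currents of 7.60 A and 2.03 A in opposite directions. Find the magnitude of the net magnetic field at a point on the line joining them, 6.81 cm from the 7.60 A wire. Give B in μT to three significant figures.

Each long wire gives B = μ₀I/(2πd). Distances are d₁ = 0.0681 m and d₂ = 0.0709 m.
B₁ = 2.23×10⁻⁵ T, B₂ = 5.73×10⁻⁶ T.
Between antiparallel currents both contributions point the same way, so they add. B = B₁ + B₂ = 2.23×10⁻⁵ + 5.73×10⁻⁶ = 2.80×10⁻⁵ T.

B ≈ 28.0 μT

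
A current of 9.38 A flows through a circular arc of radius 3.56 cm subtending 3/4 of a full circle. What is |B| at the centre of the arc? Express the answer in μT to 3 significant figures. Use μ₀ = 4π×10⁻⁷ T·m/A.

B ≈ 124 μT

The Biot–Savart field of a circular arc at its centre is B = μ₀Iφ/(4πR), with φ = 4.712 rad.
B = (4π×10⁻⁷ × 9.38 × 4.712) / (4π × 0.0356) = 1.24×10⁻⁴ T.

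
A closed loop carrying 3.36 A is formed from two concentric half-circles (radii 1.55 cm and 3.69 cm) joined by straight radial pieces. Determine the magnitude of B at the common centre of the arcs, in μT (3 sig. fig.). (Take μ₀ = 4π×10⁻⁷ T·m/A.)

B ≈ 39.5 μT

The radial connectors point toward the centre, so dl × r̂ = 0 and they contribute nothing.
Each semicircle gives μ₀I/(4R): inner arc 6.81×10⁻⁵ T, outer arc 2.86×10⁻⁵ T.
The two arcs carry current in opposite angular senses, so their fields oppose: B = |6.81×10⁻⁵ − 2.86×10⁻⁵| = 3.95×10⁻⁵ T.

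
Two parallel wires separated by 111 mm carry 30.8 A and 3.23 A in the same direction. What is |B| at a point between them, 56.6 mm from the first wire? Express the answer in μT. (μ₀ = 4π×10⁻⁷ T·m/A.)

B ≈ 97.0 μT

Each long wire gives B = μ₀I/(2πd). Distances are d₁ = 0.0566 m and d₂ = 0.0544 m.
B₁ = 1.09×10⁻⁴ T, B₂ = 1.19×10⁻⁵ T.
Between parallel currents the two contributions point in opposite directions, so they subtract. B = |B₁ − B₂| = |1.09×10⁻⁴ − 1.19×10⁻⁵| = 9.70×10⁻⁵ T.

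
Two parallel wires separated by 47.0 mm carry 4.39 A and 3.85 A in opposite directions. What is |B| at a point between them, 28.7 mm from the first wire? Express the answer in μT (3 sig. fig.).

Each long wire gives B = μ₀I/(2πd). Distances are d₁ = 0.0287 m and d₂ = 0.0183 m.
B₁ = 3.06×10⁻⁵ T, B₂ = 4.21×10⁻⁵ T.
Between antiparallel currents both contributions point the same way, so they add. B = B₁ + B₂ = 3.06×10⁻⁵ + 4.21×10⁻⁵ = 7.27×10⁻⁵ T.

B ≈ 72.7 μT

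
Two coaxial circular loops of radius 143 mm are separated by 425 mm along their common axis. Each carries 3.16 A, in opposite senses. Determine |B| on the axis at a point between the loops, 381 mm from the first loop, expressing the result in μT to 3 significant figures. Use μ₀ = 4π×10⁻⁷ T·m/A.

B ≈ 11.5 μT

Each loop contributes B = μ₀IR²/[2(R²+z²)^(3/2)] on the axis, with z measured from that loop.
Loop 1 (z = 0.381 m): B₁ = 6.02×10⁻⁷ T. Loop 2 (z = 0.044 m): B₂ = 1.21×10⁻⁵ T.
The fields oppose: B = |B₁ − B₂| = 1.15×10⁻⁵ T.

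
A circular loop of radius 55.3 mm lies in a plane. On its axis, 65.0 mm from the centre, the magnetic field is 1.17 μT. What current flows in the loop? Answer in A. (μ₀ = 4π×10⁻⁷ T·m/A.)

On the axis of a loop, B = μ₀IR²/[2(R²+z²)^(3/2)], so I = 2B(R²+z²)^(3/2)/(μ₀R²).
R² + z² = 0.003058 + 0.004225 = 0.007283 m²; raised to 3/2 gives 6.22×10⁻⁴ m³.
I = 2 × 1.17×10⁻⁶ × 6.22×10⁻⁴ / (1.26×10⁻⁶ × 0.003058) = 0.378 A.

I ≈ 0.378 A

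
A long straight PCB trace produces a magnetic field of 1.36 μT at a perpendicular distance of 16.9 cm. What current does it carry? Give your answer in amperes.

I ≈ 1.15 A

For a long straight wire B = μ₀I/(2πd), so I = 2πdB/μ₀.
I = 2π × 0.169 × 1.36×10⁻⁶ / (4π×10⁻⁷) = 1.15 A.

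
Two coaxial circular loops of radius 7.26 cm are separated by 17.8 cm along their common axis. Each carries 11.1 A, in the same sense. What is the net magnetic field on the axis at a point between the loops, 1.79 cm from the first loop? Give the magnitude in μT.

Each loop contributes B = μ₀IR²/[2(R²+z²)^(3/2)] on the axis, with z measured from that loop.
Loop 1 (z = 0.0179 m): B₁ = 8.79×10⁻⁵ T. Loop 2 (z = 0.1601 m): B₂ = 6.77×10⁻⁶ T.
The fields add: B = B₁ + B₂ = 9.47×10⁻⁵ T.

B ≈ 94.7 μT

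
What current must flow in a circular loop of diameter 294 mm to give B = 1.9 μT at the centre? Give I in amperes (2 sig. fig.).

I ≈ 0.44 A

At the centre of a circular loop B = μ₀I/(2R), so I = 2RB/μ₀.
With R = 0.147 m, I = 2 × 0.147 × 1.90×10⁻⁶ / (4π×10⁻⁷) = 0.445 A.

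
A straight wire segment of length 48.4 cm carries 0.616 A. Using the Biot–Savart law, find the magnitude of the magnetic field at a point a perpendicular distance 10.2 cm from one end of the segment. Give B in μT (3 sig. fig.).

B ≈ 0.591 μT

For a finite straight segment, B = (μ₀I/4πd)(sinθ₁ + sinθ₂), where θ₁, θ₂ are the angles from the perpendicular to each end.
The perpendicular foot is at one end, so the two end-offsets along the wire are 0 and L = 0.484 m.
sinθ₁ = 0/√(0²+0.102²) = 0.0000; sinθ₂ = 0.484/√(0.484²+0.102²) = 0.9785.
B = (4π×10⁻⁷ × 0.616) / (4π × 0.102) × (0.0000 + 0.9785) = 5.91×10⁻⁷ T.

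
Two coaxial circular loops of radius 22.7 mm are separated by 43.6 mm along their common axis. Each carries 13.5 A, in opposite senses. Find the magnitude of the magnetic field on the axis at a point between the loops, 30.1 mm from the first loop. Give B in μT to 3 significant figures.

Each loop contributes B = μ₀IR²/[2(R²+z²)^(3/2)] on the axis, with z measured from that loop.
Loop 1 (z = 0.0301 m): B₁ = 8.16×10⁻⁵ T. Loop 2 (z = 0.0135 m): B₂ = 2.37×10⁻⁴ T.
The fields oppose: B = |B₁ − B₂| = 1.56×10⁻⁴ T.

B ≈ 156 μT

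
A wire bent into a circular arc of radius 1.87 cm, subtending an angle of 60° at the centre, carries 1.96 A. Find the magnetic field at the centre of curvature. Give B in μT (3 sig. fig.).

The Biot–Savart field of a circular arc at its centre is B = μ₀Iφ/(4πR), with φ = 1.047 rad.
B = (4π×10⁻⁷ × 1.96 × 1.047) / (4π × 0.0187) = 1.10×10⁻⁵ T.

B ≈ 11.0 μT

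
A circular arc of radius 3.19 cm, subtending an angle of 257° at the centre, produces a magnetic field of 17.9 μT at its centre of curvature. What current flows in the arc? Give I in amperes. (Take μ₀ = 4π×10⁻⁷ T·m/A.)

For a circular arc, B = μ₀Iφ/(4πR) with φ in radians; here φ = 4.485 rad.
So I = 4πRB/(μ₀φ) = 4π × 0.0319 × 1.79×10⁻⁵ / (4π×10⁻⁷ × 4.485) = 1.27 A.

I ≈ 1.27 A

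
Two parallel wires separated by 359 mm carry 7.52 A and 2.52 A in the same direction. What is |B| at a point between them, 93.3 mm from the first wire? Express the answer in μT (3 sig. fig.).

B ≈ 14.2 μT

Each long wire gives B = μ₀I/(2πd). Distances are d₁ = 0.0933 m and d₂ = 0.2657 m.
B₁ = 1.61×10⁻⁵ T, B₂ = 1.90×10⁻⁶ T.
Between parallel currents the two contributions point in opposite directions, so they subtract. B = |B₁ − B₂| = |1.61×10⁻⁵ − 1.90×10⁻⁶| = 1.42×10⁻⁵ T.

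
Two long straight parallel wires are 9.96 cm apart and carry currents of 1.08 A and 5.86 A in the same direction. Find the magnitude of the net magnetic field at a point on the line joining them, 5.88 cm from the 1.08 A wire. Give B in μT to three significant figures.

Each long wire gives B = μ₀I/(2πd). Distances are d₁ = 0.0588 m and d₂ = 0.0408 m.
B₁ = 3.67×10⁻⁶ T, B₂ = 2.87×10⁻⁵ T.
Between parallel currents the two contributions point in opposite directions, so they subtract. B = |B₁ − B₂| = |3.67×10⁻⁶ − 2.87×10⁻⁵| = 2.51×10⁻⁵ T.

B ≈ 25.1 μT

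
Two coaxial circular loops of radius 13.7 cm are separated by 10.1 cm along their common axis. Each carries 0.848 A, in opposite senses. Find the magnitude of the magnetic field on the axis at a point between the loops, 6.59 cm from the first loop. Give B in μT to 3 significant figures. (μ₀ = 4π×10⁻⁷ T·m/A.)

B ≈ 0.689 μT

Each loop contributes B = μ₀IR²/[2(R²+z²)^(3/2)] on the axis, with z measured from that loop.
Loop 1 (z = 0.0659 m): B₁ = 2.85×10⁻⁶ T. Loop 2 (z = 0.0351 m): B₂ = 3.54×10⁻⁶ T.
The fields oppose: B = |B₁ − B₂| = 6.89×10⁻⁷ T.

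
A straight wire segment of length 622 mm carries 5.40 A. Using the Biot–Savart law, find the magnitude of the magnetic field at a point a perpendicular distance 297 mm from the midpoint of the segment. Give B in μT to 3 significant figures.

For a finite straight segment, B = (μ₀I/4πd)(sinθ₁ + sinθ₂), where θ₁, θ₂ are the angles from the perpendicular to each end.
The perpendicular from the point meets the wire at its midpoint, so each end is L/2 = 0.311 m away along the wire.
sinθ₁ = 0.311/√(0.311²+0.297²) = 0.7232; sinθ₂ = 0.311/√(0.311²+0.297²) = 0.7232.
B = (4π×10⁻⁷ × 5.40) / (4π × 0.297) × (0.7232 + 0.7232) = 2.63×10⁻⁶ T.

B ≈ 2.63 μT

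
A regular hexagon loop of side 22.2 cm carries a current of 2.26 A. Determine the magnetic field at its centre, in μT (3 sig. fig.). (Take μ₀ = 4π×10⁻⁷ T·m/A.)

B ≈ 7.05 μT

Each side is a finite straight segment at perpendicular distance d = a/(2 tan(π/6)) = 0.1923 m from the centre, with end-angles ±π/6.
One side contributes B₁ = (μ₀I/4πd)·2 sin(π/6) = 1.18×10⁻⁶ T.
All 6 sides add in the same direction: B = 6 × 1.18×10⁻⁶ = 7.05×10⁻⁶ T.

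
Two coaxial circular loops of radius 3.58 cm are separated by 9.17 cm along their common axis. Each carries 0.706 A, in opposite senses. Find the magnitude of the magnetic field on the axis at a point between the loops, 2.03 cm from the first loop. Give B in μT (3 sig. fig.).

B ≈ 7.04 μT

Each loop contributes B = μ₀IR²/[2(R²+z²)^(3/2)] on the axis, with z measured from that loop.
Loop 1 (z = 0.0203 m): B₁ = 8.16×10⁻⁶ T. Loop 2 (z = 0.0714 m): B₂ = 1.12×10⁻⁶ T.
The fields oppose: B = |B₁ − B₂| = 7.04×10⁻⁶ T.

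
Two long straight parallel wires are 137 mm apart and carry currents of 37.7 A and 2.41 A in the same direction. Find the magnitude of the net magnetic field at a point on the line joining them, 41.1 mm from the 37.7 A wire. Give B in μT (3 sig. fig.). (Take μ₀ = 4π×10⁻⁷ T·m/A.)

Each long wire gives B = μ₀I/(2πd). Distances are d₁ = 0.0411 m and d₂ = 0.0959 m.
B₁ = 1.83×10⁻⁴ T, B₂ = 5.03×10⁻⁶ T.
Between parallel currents the two contributions point in opposite directions, so they subtract. B = |B₁ − B₂| = |1.83×10⁻⁴ − 5.03×10⁻⁶| = 1.78×10⁻⁴ T.

B ≈ 178 μT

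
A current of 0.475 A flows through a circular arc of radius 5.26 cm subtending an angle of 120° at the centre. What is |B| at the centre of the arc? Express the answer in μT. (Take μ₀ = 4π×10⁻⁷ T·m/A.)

The Biot–Savart field of a circular arc at its centre is B = μ₀Iφ/(4πR), with φ = 2.094 rad.
B = (4π×10⁻⁷ × 0.475 × 2.094) / (4π × 0.0526) = 1.89×10⁻⁶ T.

B ≈ 1.89 μT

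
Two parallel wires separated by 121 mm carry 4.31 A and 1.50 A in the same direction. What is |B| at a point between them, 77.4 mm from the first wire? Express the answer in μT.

Each long wire gives B = μ₀I/(2πd). Distances are d₁ = 0.0774 m and d₂ = 0.0436 m.
B₁ = 1.11×10⁻⁵ T, B₂ = 6.88×10⁻⁶ T.
Between parallel currents the two contributions point in opposite directions, so they subtract. B = |B₁ − B₂| = |1.11×10⁻⁵ − 6.88×10⁻⁶| = 4.26×10⁻⁶ T.

B ≈ 4.26 μT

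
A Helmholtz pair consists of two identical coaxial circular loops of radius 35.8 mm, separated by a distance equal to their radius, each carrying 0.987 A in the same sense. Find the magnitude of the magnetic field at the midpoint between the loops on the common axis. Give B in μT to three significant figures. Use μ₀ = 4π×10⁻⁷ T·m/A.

B ≈ 24.8 μT

Each loop contributes B = μ₀IR²/[2(R²+z²)^(3/2)] on the axis, with z measured from that loop.
Loop 1 (z = 0.0179 m): B₁ = 1.24×10⁻⁵ T. Loop 2 (z = 0.0179 m): B₂ = 1.24×10⁻⁵ T.
The fields add: B = B₁ + B₂ = 2.48×10⁻⁵ T.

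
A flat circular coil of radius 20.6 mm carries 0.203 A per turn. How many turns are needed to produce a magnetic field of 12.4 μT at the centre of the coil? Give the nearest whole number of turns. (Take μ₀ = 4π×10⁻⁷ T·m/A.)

N = 2

For an N-turn coil, B = Nμ₀I/(2R). A single turn gives B₁ = 6.19×10⁻⁶ T with R = 0.0206 m.
N = B/B₁ = 1.24×10⁻⁵ / 6.19×10⁻⁶ = 2.00.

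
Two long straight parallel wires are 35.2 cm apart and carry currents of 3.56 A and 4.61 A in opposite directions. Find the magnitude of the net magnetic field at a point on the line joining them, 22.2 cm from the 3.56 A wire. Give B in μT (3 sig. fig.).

B ≈ 10.3 μT

Each long wire gives B = μ₀I/(2πd). Distances are d₁ = 0.222 m and d₂ = 0.13 m.
B₁ = 3.21×10⁻⁶ T, B₂ = 7.09×10⁻⁶ T.
Between antiparallel currents both contributions point the same way, so they add. B = B₁ + B₂ = 3.21×10⁻⁶ + 7.09×10⁻⁶ = 1.03×10⁻⁵ T.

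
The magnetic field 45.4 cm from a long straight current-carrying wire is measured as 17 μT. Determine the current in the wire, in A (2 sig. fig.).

For a long straight wire B = μ₀I/(2πd), so I = 2πdB/μ₀.
I = 2π × 0.454 × 1.70×10⁻⁵ / (4π×10⁻⁷) = 38.6 A.

I ≈ 39 A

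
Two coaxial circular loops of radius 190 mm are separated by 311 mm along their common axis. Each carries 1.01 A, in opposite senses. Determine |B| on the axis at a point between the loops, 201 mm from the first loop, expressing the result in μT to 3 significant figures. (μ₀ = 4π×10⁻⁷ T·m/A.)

B ≈ 1.08 μT

Each loop contributes B = μ₀IR²/[2(R²+z²)^(3/2)] on the axis, with z measured from that loop.
Loop 1 (z = 0.201 m): B₁ = 1.08×10⁻⁶ T. Loop 2 (z = 0.11 m): B₂ = 2.16×10⁻⁶ T.
The fields oppose: B = |B₁ − B₂| = 1.08×10⁻⁶ T.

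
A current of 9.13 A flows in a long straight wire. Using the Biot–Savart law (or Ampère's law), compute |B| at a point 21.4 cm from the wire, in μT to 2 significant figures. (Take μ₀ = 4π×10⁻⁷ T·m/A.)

B ≈ 8.5 μT

For an infinitely long straight wire, B = μ₀I/(2πd).
B = (4π×10⁻⁷ × 9.13) / (2π × 0.214) = 8.53×10⁻⁶ T.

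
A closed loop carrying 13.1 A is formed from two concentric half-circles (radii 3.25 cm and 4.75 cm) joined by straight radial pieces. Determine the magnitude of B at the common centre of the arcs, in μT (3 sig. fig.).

B ≈ 40.0 μT

The radial connectors point toward the centre, so dl × r̂ = 0 and they contribute nothing.
Each semicircle gives μ₀I/(4R): inner arc 1.27×10⁻⁴ T, outer arc 8.66×10⁻⁵ T.
The two arcs carry current in opposite angular senses, so their fields oppose: B = |1.27×10⁻⁴ − 8.66×10⁻⁵| = 4.00×10⁻⁵ T.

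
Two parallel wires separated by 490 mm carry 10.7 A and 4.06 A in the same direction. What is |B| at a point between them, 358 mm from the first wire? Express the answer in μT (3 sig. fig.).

B ≈ 0.174 μT

Each long wire gives B = μ₀I/(2πd). Distances are d₁ = 0.358 m and d₂ = 0.132 m.
B₁ = 5.98×10⁻⁶ T, B₂ = 6.15×10⁻⁶ T.
Between parallel currents the two contributions point in opposite directions, so they subtract. B = |B₁ − B₂| = |5.98×10⁻⁶ − 6.15×10⁻⁶| = 1.74×10⁻⁷ T.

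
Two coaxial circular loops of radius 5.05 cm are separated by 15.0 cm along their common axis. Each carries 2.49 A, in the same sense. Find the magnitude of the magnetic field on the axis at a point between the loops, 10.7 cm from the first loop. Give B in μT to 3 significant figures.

B ≈ 16.1 μT

Each loop contributes B = μ₀IR²/[2(R²+z²)^(3/2)] on the axis, with z measured from that loop.
Loop 1 (z = 0.107 m): B₁ = 2.41×10⁻⁶ T. Loop 2 (z = 0.043 m): B₂ = 1.37×10⁻⁵ T.
The fields add: B = B₁ + B₂ = 1.61×10⁻⁵ T.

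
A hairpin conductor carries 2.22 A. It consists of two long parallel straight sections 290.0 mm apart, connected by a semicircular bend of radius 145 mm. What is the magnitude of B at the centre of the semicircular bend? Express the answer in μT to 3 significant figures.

The semicircular arc contributes B_arc = μ₀I·π/(4πR) = μ₀I/(4R) = 4.81×10⁻⁶ T.
Each semi-infinite lead is at perpendicular distance R = 0.145 m from the centre, with the perpendicular foot at its near end, so it contributes μ₀I/(4πR); both point the same way, together 3.06×10⁻⁶ T.
Arc and leads all point the same direction: B = 4.81×10⁻⁶ + 3.06×10⁻⁶ = 7.87×10⁻⁶ T.

B ≈ 7.87 μT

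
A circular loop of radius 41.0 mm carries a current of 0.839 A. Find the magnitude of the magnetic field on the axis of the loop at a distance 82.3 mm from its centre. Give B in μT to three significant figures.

B ≈ 1.14 μT

On the axis of a circular loop, B = μ₀IR² / [2(R²+z²)^(3/2)].
R² + z² = (0.041)² + (0.0823)² = 0.008454 m², and (R²+z²)^(3/2) = 7.77×10⁻⁴ m³.
B = (4π×10⁻⁷ × 0.839 × 0.001681) / (2 × 7.77×10⁻⁴) = 1.14×10⁻⁶ T.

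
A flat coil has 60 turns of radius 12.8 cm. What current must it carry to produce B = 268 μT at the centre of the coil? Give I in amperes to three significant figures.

I ≈ 0.910 A

For an N-turn coil, B = Nμ₀I/(2R) with R = 0.128 m, so I = 2RB/(Nμ₀) = 2 × 0.128 × 2.68×10⁻⁴ / (60 × 4π×10⁻⁷) = 0.910 A.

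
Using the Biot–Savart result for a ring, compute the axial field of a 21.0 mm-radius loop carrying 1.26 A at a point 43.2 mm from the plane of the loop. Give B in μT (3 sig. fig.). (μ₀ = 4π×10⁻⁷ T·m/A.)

On the axis of a circular loop, B = μ₀IR² / [2(R²+z²)^(3/2)].
R² + z² = (0.021)² + (0.0432)² = 0.002307 m², and (R²+z²)^(3/2) = 1.11×10⁻⁴ m³.
B = (4π×10⁻⁷ × 1.26 × 0.000441) / (2 × 1.11×10⁻⁴) = 3.15×10⁻⁶ T.

B ≈ 3.15 μT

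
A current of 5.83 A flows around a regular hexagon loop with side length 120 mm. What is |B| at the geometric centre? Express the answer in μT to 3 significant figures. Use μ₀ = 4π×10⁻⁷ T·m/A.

B ≈ 33.7 μT

Each side is a finite straight segment at perpendicular distance d = a/(2 tan(π/6)) = 0.1039 m from the centre, with end-angles ±π/6.
One side contributes B₁ = (μ₀I/4πd)·2 sin(π/6) = 5.61×10⁻⁶ T.
All 6 sides add in the same direction: B = 6 × 5.61×10⁻⁶ = 3.37×10⁻⁵ T.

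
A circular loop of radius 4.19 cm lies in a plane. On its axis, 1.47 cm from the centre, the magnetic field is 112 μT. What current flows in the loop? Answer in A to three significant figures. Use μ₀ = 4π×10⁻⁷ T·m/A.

On the axis of a loop, B = μ₀IR²/[2(R²+z²)^(3/2)], so I = 2B(R²+z²)^(3/2)/(μ₀R²).
R² + z² = 0.001756 + 0.0002161 = 0.001972 m²; raised to 3/2 gives 8.76×10⁻⁵ m³.
I = 2 × 1.12×10⁻⁴ × 8.76×10⁻⁵ / (1.26×10⁻⁶ × 0.001756) = 8.89 A.

I ≈ 8.89 A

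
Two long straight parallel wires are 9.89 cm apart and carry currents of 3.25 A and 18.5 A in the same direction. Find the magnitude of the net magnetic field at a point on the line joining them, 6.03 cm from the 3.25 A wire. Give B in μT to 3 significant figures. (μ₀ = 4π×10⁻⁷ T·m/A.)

B ≈ 85.1 μT

Each long wire gives B = μ₀I/(2πd). Distances are d₁ = 0.0603 m and d₂ = 0.0386 m.
B₁ = 1.08×10⁻⁵ T, B₂ = 9.59×10⁻⁵ T.
Between parallel currents the two contributions point in opposite directions, so they subtract. B = |B₁ − B₂| = |1.08×10⁻⁵ − 9.59×10⁻⁵| = 8.51×10⁻⁵ T.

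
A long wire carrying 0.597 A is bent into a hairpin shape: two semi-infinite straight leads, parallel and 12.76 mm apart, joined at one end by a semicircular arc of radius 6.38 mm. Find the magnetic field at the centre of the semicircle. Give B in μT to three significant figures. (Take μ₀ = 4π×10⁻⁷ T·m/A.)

The semicircular arc contributes B_arc = μ₀I·π/(4πR) = μ₀I/(4R) = 2.94×10⁻⁵ T.
Each semi-infinite lead is at perpendicular distance R = 0.00638 m from the centre, with the perpendicular foot at its near end, so it contributes μ₀I/(4πR); both point the same way, together 1.87×10⁻⁵ T.
Arc and leads all point the same direction: B = 2.94×10⁻⁵ + 1.87×10⁻⁵ = 4.81×10⁻⁵ T.

B ≈ 48.1 μT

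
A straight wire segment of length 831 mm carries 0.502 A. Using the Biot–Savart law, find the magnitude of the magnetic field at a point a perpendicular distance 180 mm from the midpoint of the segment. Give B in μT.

B ≈ 0.512 μT

For a finite straight segment, B = (μ₀I/4πd)(sinθ₁ + sinθ₂), where θ₁, θ₂ are the angles from the perpendicular to each end.
The perpendicular from the point meets the wire at its midpoint, so each end is L/2 = 0.4155 m away along the wire.
sinθ₁ = 0.4155/√(0.4155²+0.18²) = 0.9176; sinθ₂ = 0.4155/√(0.4155²+0.18²) = 0.9176.
B = (4π×10⁻⁷ × 0.502) / (4π × 0.18) × (0.9176 + 0.9176) = 5.12×10⁻⁷ T.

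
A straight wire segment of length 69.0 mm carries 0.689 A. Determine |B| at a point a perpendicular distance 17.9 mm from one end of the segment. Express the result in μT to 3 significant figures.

For a finite straight segment, B = (μ₀I/4πd)(sinθ₁ + sinθ₂), where θ₁, θ₂ are the angles from the perpendicular to each end.
The perpendicular foot is at one end, so the two end-offsets along the wire are 0 and L = 0.069 m.
sinθ₁ = 0/√(0²+0.0179²) = 0.0000; sinθ₂ = 0.069/√(0.069²+0.0179²) = 0.9680.
B = (4π×10⁻⁷ × 0.689) / (4π × 0.0179) × (0.0000 + 0.9680) = 3.73×10⁻⁶ T.

B ≈ 3.73 μT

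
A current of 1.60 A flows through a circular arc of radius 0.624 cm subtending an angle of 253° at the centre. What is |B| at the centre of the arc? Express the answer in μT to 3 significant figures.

The Biot–Savart field of a circular arc at its centre is B = μ₀Iφ/(4πR), with φ = 4.416 rad.
B = (4π×10⁻⁷ × 1.60 × 4.416) / (4π × 0.00624) = 1.13×10⁻⁴ T.

B ≈ 113 μT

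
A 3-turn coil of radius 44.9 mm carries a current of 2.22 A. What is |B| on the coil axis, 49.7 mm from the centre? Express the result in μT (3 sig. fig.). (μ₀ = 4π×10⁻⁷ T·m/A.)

For an N-turn flat coil, B = Nμ₀IR²/[2(R²+z²)^(3/2)] with R = 0.0449 m, z = 0.0497 m.
B = 3 × 9.36×10⁻⁶ T = 2.81×10⁻⁵ T.

B ≈ 28.1 μT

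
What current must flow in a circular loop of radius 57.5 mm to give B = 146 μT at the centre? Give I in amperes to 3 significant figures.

At the centre of a circular loop B = μ₀I/(2R), so I = 2RB/μ₀.
With R = 0.0575 m, I = 2 × 0.0575 × 1.46×10⁻⁴ / (4π×10⁻⁷) = 13.4 A.

I ≈ 13.4 A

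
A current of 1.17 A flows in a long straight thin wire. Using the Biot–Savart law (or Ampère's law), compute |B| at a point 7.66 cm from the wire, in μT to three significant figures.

B ≈ 3.05 μT

For an infinitely long straight wire, B = μ₀I/(2πd).
B = (4π×10⁻⁷ × 1.17) / (2π × 0.0766) = 3.05×10⁻⁶ T.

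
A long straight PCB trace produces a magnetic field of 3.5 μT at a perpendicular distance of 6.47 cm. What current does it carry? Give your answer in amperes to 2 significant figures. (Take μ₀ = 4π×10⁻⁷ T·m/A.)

For a long straight wire B = μ₀I/(2πd), so I = 2πdB/μ₀.
I = 2π × 0.0647 × 3.50×10⁻⁶ / (4π×10⁻⁷) = 1.13 A.

I ≈ 1.1 A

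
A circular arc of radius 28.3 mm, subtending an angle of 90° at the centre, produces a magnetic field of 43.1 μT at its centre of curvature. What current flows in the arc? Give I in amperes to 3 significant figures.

For a circular arc, B = μ₀Iφ/(4πR) with φ in radians; here φ = 1.571 rad.
So I = 4πRB/(μ₀φ) = 4π × 0.0283 × 4.31×10⁻⁵ / (4π×10⁻⁷ × 1.571) = 7.77 A.

I ≈ 7.77 A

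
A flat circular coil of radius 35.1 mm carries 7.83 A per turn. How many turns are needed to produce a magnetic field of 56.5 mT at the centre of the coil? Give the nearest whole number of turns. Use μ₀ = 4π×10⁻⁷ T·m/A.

N = 403

For an N-turn coil, B = Nμ₀I/(2R). A single turn gives B₁ = 1.40×10⁻⁴ T with R = 0.0351 m.
N = B/B₁ = 5.65×10⁻² / 1.40×10⁻⁴ = 403.10.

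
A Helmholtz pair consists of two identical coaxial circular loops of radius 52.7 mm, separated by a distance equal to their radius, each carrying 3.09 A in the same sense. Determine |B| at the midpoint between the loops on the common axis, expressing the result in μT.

Each loop contributes B = μ₀IR²/[2(R²+z²)^(3/2)] on the axis, with z measured from that loop.
Loop 1 (z = 0.02635 m): B₁ = 2.64×10⁻⁵ T. Loop 2 (z = 0.02635 m): B₂ = 2.64×10⁻⁵ T.
The fields add: B = B₁ + B₂ = 5.27×10⁻⁵ T.

B ≈ 52.7 μT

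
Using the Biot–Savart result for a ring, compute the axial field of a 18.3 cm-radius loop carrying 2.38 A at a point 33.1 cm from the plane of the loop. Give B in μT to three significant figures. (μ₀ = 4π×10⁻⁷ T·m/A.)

B ≈ 0.926 μT

On the axis of a circular loop, B = μ₀IR² / [2(R²+z²)^(3/2)].
R² + z² = (0.183)² + (0.331)² = 0.1431 m², and (R²+z²)^(3/2) = 5.41×10⁻² m³.
B = (4π×10⁻⁷ × 2.38 × 0.03349) / (2 × 5.41×10⁻²) = 9.26×10⁻⁷ T.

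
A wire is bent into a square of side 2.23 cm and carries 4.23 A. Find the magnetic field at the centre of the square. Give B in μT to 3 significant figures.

B ≈ 215 μT

Each side is a finite straight segment at perpendicular distance d = a/(2 tan(π/4)) = 0.01115 m from the centre, with end-angles ±π/4.
One side contributes B₁ = (μ₀I/4πd)·2 sin(π/4) = 5.37×10⁻⁵ T.
All 4 sides add in the same direction: B = 4 × 5.37×10⁻⁵ = 2.15×10⁻⁴ T.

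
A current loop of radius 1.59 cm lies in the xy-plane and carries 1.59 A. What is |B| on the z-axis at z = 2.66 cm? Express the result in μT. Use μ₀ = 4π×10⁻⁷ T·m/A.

B ≈ 8.49 μT

On the axis of a circular loop, B = μ₀IR² / [2(R²+z²)^(3/2)].
R² + z² = (0.0159)² + (0.0266)² = 0.0009604 m², and (R²+z²)^(3/2) = 2.98×10⁻⁵ m³.
B = (4π×10⁻⁷ × 1.59 × 0.0002528) / (2 × 2.98×10⁻⁵) = 8.49×10⁻⁶ T.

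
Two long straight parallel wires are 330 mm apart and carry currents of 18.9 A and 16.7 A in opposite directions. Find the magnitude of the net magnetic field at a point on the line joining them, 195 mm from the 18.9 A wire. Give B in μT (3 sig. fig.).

Each long wire gives B = μ₀I/(2πd). Distances are d₁ = 0.195 m and d₂ = 0.135 m.
B₁ = 1.94×10⁻⁵ T, B₂ = 2.47×10⁻⁵ T.
Between antiparallel currents both contributions point the same way, so they add. B = B₁ + B₂ = 1.94×10⁻⁵ + 2.47×10⁻⁵ = 4.41×10⁻⁵ T.

B ≈ 44.1 μT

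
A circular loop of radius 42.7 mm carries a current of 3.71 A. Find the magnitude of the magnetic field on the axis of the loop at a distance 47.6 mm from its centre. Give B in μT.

On the axis of a circular loop, B = μ₀IR² / [2(R²+z²)^(3/2)].
R² + z² = (0.0427)² + (0.0476)² = 0.004089 m², and (R²+z²)^(3/2) = 2.61×10⁻⁴ m³.
B = (4π×10⁻⁷ × 3.71 × 0.001823) / (2 × 2.61×10⁻⁴) = 1.63×10⁻⁵ T.

B ≈ 16.3 μT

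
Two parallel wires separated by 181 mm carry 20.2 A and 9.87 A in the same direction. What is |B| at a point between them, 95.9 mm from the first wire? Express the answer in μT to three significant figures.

B ≈ 18.9 μT

Each long wire gives B = μ₀I/(2πd). Distances are d₁ = 0.0959 m and d₂ = 0.0851 m.
B₁ = 4.21×10⁻⁵ T, B₂ = 2.32×10⁻⁵ T.
Between parallel currents the two contributions point in opposite directions, so they subtract. B = |B₁ − B₂| = |4.21×10⁻⁵ − 2.32×10⁻⁵| = 1.89×10⁻⁵ T.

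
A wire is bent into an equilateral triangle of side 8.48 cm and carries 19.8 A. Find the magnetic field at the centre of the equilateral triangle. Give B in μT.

Each side is a finite straight segment at perpendicular distance d = a/(2 tan(π/3)) = 0.02448 m from the centre, with end-angles ±π/3.
One side contributes B₁ = (μ₀I/4πd)·2 sin(π/3) = 1.40×10⁻⁴ T.
All 3 sides add in the same direction: B = 3 × 1.40×10⁻⁴ = 4.20×10⁻⁴ T.

B ≈ 420 μT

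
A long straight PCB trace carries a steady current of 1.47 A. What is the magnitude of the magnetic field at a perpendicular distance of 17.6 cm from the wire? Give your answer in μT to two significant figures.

For an infinitely long straight wire, B = μ₀I/(2πd).
B = (4π×10⁻⁷ × 1.47) / (2π × 0.176) = 1.67×10⁻⁶ T.

B ≈ 1.7 μT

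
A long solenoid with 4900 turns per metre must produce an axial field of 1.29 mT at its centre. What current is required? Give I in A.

Inside a long solenoid B = μ₀nI with n = 4900 m⁻¹, so I = B/(μ₀n).
I = 1.29×10⁻³ / (4π×10⁻⁷ × 4900) = 0.209 A.

I ≈ 0.209 A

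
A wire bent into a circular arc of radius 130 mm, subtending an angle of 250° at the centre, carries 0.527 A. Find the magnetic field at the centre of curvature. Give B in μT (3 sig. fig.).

B ≈ 1.77 μT

The Biot–Savart field of a circular arc at its centre is B = μ₀Iφ/(4πR), with φ = 4.363 rad.
B = (4π×10⁻⁷ × 0.527 × 4.363) / (4π × 0.13) = 1.77×10⁻⁶ T.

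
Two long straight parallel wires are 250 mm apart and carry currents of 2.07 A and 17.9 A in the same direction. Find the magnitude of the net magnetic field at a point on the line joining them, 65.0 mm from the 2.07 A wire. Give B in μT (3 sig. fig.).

B ≈ 13.0 μT

Each long wire gives B = μ₀I/(2πd). Distances are d₁ = 0.065 m and d₂ = 0.185 m.
B₁ = 6.37×10⁻⁶ T, B₂ = 1.94×10⁻⁵ T.
Between parallel currents the two contributions point in opposite directions, so they subtract. B = |B₁ − B₂| = |6.37×10⁻⁶ − 1.94×10⁻⁵| = 1.30×10⁻⁵ T.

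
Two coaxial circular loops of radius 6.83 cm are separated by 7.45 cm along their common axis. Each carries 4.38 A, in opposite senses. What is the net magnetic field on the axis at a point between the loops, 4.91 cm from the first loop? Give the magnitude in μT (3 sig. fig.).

Each loop contributes B = μ₀IR²/[2(R²+z²)^(3/2)] on the axis, with z measured from that loop.
Loop 1 (z = 0.0491 m): B₁ = 2.16×10⁻⁵ T. Loop 2 (z = 0.0254 m): B₂ = 3.32×10⁻⁵ T.
The fields oppose: B = |B₁ − B₂| = 1.16×10⁻⁵ T.

B ≈ 11.6 μT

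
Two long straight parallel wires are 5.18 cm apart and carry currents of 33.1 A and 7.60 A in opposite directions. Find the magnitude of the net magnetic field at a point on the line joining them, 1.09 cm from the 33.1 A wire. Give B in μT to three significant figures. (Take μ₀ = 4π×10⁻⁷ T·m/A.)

B ≈ 645 μT

Each long wire gives B = μ₀I/(2πd). Distances are d₁ = 0.0109 m and d₂ = 0.0409 m.
B₁ = 6.07×10⁻⁴ T, B₂ = 3.72×10⁻⁵ T.
Between antiparallel currents both contributions point the same way, so they add. B = B₁ + B₂ = 6.07×10⁻⁴ + 3.72×10⁻⁵ = 6.45×10⁻⁴ T.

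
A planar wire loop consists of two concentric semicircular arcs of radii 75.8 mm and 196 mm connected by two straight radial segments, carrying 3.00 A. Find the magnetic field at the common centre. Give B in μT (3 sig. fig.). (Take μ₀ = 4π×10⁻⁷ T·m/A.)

The radial connectors point toward the centre, so dl × r̂ = 0 and they contribute nothing.
Each semicircle gives μ₀I/(4R): inner arc 1.24×10⁻⁵ T, outer arc 4.81×10⁻⁶ T.
The two arcs carry current in opposite angular senses, so their fields oppose: B = |1.24×10⁻⁵ − 4.81×10⁻⁶| = 7.63×10⁻⁶ T.

B ≈ 7.63 μT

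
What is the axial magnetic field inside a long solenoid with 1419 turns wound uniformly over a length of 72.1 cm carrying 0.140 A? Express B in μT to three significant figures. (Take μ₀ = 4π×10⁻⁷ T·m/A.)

Inside a long solenoid, B = μ₀nI with n = 1968 turns/m.
B = 4π×10⁻⁷ × 1968 × 0.140 = 3.46×10⁻⁴ T.

B ≈ 346 μT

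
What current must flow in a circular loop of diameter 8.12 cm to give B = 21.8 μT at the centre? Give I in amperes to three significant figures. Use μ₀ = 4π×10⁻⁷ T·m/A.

At the centre of a circular loop B = μ₀I/(2R), so I = 2RB/μ₀.
With R = 0.0406 m, I = 2 × 0.0406 × 2.18×10⁻⁵ / (4π×10⁻⁷) = 1.41 A.

I ≈ 1.41 A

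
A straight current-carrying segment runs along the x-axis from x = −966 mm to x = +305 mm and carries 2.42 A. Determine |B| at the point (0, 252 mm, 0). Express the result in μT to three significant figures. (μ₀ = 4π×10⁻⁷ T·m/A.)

For a finite straight segment, B = (μ₀I/4πd)(sinθ₁ + sinθ₂), where θ₁, θ₂ are the angles from the perpendicular to each end.
The perpendicular distance is d = 0.252 m; the end-offsets along the wire are a = 0.966 m and b = 0.305 m.
sinθ₁ = 0.966/√(0.966²+0.252²) = 0.9676; sinθ₂ = 0.305/√(0.305²+0.252²) = 0.7709.
B = (4π×10⁻⁷ × 2.42) / (4π × 0.252) × (0.9676 + 0.7709) = 1.67×10⁻⁶ T.

B ≈ 1.67 μT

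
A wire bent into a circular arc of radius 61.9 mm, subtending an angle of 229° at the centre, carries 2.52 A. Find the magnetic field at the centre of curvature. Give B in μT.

B ≈ 16.3 μT

The Biot–Savart field of a circular arc at its centre is B = μ₀Iφ/(4πR), with φ = 3.997 rad.
B = (4π×10⁻⁷ × 2.52 × 3.997) / (4π × 0.0619) = 1.63×10⁻⁵ T.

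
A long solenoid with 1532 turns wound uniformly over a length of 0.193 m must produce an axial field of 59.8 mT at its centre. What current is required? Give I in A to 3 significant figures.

Inside a long solenoid B = μ₀nI with n = 7938 m⁻¹, so I = B/(μ₀n).
I = 5.98×10⁻² / (4π×10⁻⁷ × 7938) = 6.00 A.

I ≈ 6.00 A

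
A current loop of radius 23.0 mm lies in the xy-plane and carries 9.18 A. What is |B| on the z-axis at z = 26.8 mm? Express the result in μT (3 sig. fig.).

B ≈ 69.3 μT

On the axis of a circular loop, B = μ₀IR² / [2(R²+z²)^(3/2)].
R² + z² = (0.023)² + (0.0268)² = 0.001247 m², and (R²+z²)^(3/2) = 4.40×10⁻⁵ m³.
B = (4π×10⁻⁷ × 9.18 × 0.000529) / (2 × 4.40×10⁻⁵) = 6.93×10⁻⁵ T.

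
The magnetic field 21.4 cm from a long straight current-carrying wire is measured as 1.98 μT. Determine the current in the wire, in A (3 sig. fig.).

I ≈ 2.12 A

For a long straight wire B = μ₀I/(2πd), so I = 2πdB/μ₀.
I = 2π × 0.214 × 1.98×10⁻⁶ / (4π×10⁻⁷) = 2.12 A.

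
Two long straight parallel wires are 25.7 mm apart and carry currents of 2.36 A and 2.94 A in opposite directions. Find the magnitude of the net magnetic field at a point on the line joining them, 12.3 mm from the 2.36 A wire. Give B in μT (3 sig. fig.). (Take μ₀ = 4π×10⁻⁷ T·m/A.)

B ≈ 82.3 μT

Each long wire gives B = μ₀I/(2πd). Distances are d₁ = 0.0123 m and d₂ = 0.0134 m.
B₁ = 3.84×10⁻⁵ T, B₂ = 4.39×10⁻⁵ T.
Between antiparallel currents both contributions point the same way, so they add. B = B₁ + B₂ = 3.84×10⁻⁵ + 4.39×10⁻⁵ = 8.23×10⁻⁵ T.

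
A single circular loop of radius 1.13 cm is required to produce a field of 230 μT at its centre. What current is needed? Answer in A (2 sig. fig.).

At the centre of a circular loop B = μ₀I/(2R), so I = 2RB/μ₀.
With R = 0.0113 m, I = 2 × 0.0113 × 2.30×10⁻⁴ / (4π×10⁻⁷) = 4.14 A.

I ≈ 4.1 A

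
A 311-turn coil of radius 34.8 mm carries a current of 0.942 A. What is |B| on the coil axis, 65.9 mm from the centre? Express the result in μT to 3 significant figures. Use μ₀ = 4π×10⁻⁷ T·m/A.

B ≈ 539 μT

For an N-turn flat coil, B = Nμ₀IR²/[2(R²+z²)^(3/2)] with R = 0.0348 m, z = 0.0659 m.
B = 311 × 1.73×10⁻⁶ T = 5.39×10⁻⁴ T.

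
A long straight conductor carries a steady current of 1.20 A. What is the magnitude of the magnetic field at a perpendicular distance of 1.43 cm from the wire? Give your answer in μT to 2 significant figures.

B ≈ 17 μT

For an infinitely long straight wire, B = μ₀I/(2πd).
B = (4π×10⁻⁷ × 1.20) / (2π × 0.0143) = 1.68×10⁻⁵ T.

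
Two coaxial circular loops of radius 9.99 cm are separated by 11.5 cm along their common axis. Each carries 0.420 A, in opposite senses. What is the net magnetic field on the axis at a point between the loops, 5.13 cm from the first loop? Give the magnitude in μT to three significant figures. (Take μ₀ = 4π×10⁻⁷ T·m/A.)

Each loop contributes B = μ₀IR²/[2(R²+z²)^(3/2)] on the axis, with z measured from that loop.
Loop 1 (z = 0.0513 m): B₁ = 1.86×10⁻⁶ T. Loop 2 (z = 0.0637 m): B₂ = 1.58×10⁻⁶ T.
The fields oppose: B = |B₁ − B₂| = 2.76×10⁻⁷ T.

B ≈ 0.276 μT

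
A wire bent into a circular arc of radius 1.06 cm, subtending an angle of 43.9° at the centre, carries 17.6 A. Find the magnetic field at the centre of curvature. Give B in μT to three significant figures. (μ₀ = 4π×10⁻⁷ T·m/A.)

B ≈ 127 μT

The Biot–Savart field of a circular arc at its centre is B = μ₀Iφ/(4πR), with φ = 0.7662 rad.
B = (4π×10⁻⁷ × 17.6 × 0.7662) / (4π × 0.0106) = 1.27×10⁻⁴ T.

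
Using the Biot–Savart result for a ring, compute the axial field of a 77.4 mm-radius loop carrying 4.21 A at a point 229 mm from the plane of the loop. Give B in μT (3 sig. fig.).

B ≈ 1.12 μT

On the axis of a circular loop, B = μ₀IR² / [2(R²+z²)^(3/2)].
R² + z² = (0.0774)² + (0.229)² = 0.05843 m², and (R²+z²)^(3/2) = 1.41×10⁻² m³.
B = (4π×10⁻⁷ × 4.21 × 0.005991) / (2 × 1.41×10⁻²) = 1.12×10⁻⁶ T.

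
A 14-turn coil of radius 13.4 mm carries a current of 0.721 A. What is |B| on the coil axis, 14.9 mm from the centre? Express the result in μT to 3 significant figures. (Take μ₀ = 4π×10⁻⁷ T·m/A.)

B ≈ 142 μT

For an N-turn flat coil, B = Nμ₀IR²/[2(R²+z²)^(3/2)] with R = 0.0134 m, z = 0.0149 m.
B = 14 × 1.01×10⁻⁵ T = 1.42×10⁻⁴ T.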